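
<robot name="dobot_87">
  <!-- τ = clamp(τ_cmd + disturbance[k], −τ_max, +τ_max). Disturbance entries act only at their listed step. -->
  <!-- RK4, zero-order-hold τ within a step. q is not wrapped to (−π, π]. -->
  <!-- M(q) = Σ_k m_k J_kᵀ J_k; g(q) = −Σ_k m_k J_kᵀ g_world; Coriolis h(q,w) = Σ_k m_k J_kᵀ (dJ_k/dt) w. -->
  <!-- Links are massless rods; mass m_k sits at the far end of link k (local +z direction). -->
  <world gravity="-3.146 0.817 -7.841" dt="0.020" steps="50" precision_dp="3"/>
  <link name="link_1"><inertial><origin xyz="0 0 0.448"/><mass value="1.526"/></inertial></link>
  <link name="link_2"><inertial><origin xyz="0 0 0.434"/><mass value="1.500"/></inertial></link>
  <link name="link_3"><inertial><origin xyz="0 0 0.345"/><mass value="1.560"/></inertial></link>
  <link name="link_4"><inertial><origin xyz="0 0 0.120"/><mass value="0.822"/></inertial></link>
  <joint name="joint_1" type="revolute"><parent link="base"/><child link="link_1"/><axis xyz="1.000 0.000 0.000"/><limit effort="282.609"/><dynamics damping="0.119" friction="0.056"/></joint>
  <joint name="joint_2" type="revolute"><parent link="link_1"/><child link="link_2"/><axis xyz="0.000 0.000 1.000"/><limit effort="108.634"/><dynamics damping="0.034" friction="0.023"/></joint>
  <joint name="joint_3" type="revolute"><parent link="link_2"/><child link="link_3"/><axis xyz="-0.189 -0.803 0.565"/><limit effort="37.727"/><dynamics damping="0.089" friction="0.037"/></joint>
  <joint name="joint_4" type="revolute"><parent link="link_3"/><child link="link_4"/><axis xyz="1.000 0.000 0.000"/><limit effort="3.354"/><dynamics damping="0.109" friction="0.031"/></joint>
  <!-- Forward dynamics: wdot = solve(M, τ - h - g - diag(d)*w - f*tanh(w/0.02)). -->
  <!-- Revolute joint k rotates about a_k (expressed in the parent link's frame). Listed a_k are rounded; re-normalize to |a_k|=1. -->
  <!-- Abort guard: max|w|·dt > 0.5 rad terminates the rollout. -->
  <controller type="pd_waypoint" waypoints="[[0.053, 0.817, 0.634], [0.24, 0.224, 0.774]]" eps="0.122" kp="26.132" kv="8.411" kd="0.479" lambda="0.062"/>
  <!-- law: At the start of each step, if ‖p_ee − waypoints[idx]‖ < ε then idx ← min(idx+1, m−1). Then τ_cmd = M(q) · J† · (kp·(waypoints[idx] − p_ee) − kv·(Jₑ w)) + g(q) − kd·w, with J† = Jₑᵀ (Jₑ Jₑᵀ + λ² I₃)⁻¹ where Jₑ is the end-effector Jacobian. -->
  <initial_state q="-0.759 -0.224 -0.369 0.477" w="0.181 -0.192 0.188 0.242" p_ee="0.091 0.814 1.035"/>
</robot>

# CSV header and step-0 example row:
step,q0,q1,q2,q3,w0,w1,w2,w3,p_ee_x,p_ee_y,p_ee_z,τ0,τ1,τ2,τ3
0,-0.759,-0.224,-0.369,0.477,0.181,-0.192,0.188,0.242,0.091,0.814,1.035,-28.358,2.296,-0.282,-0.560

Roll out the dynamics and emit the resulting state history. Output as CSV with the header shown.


step,q0,q1,q2,q3,w0,w1,w2,w3,p_ee_x,p_ee_y,p_ee_z,τ0,τ1,τ2,τ3
1,-0.758,-0.232,-0.370,0.489,-0.129,-0.622,-0.324,0.886,0.090,0.811,1.036,-19.928,2.056,-0.539,-0.746
2,-0.764,-0.248,-0.381,0.505,-0.378,-0.927,-0.743,0.789,0.089,0.811,1.034,-11.444,1.753,-0.889,-0.546
3,-0.773,-0.265,-0.399,0.523,-0.570,-0.842,-1.040,0.977,0.090,0.814,1.029,-3.715,1.303,-1.228,-0.513
4,-0.786,-0.282,-0.422,0.541,-0.733,-0.876,-1.313,0.808,0.092,0.819,1.021,3.375,0.925,-1.627,-0.317
5,-0.802,-0.299,-0.450,0.558,-0.862,-0.773,-1.522,0.859,0.094,0.825,1.011,9.643,0.508,-2.003,-0.262
6,-0.820,-0.314,-0.483,0.574,-0.968,-0.745,-1.710,0.730,0.097,0.833,0.999,15.243,0.136,-2.391,-0.135
7,-0.840,-0.328,-0.518,0.589,-1.049,-0.670,-1.858,0.717,0.100,0.841,0.986,20.162,-0.239,-2.744,-0.090
8,-0.862,-0.341,-0.557,0.602,-1.111,-0.626,-1.984,0.625,0.104,0.850,0.972,24.481,-0.584,-3.075,-0.024
9,-0.885,-0.353,-0.597,0.614,-1.154,-0.569,-2.079,0.584,0.107,0.859,0.957,28.235,-0.908,-3.363,-0.002
10,-0.908,-0.364,-0.640,0.625,-1.181,-0.523,-2.151,0.515,0.110,0.868,0.941,31.466,-1.198,-3.613,0.020
11,-0.932,-0.374,-0.683,0.634,-1.193,-0.475,-2.198,0.467,0.113,0.876,0.925,34.214,-1.450,-3.817,0.019
12,-0.956,-0.383,-0.727,0.643,-1.193,-0.432,-2.224,0.414,0.116,0.884,0.908,36.513,-1.658,-3.978,0.010
13,-0.979,-0.391,-0.772,0.651,-1.180,-0.392,-2.230,0.369,0.118,0.891,0.892,38.402,-1.819,-4.093,-0.011
14,-1.003,-0.399,-0.816,0.658,-1.159,-0.355,-2.220,0.326,0.119,0.898,0.876,39.916,-1.932,-4.164,-0.039
15,-1.026,-0.405,-0.861,0.664,-1.129,-0.322,-2.195,0.289,0.120,0.904,0.860,41.095,-1.999,-4.194,-0.073
16,-1.048,-0.411,-0.904,0.669,-1.092,-0.292,-2.160,0.254,0.121,0.909,0.844,41.977,-2.021,-4.185,-0.110
17,-1.069,-0.417,-0.947,0.673,-1.051,-0.265,-2.116,0.223,0.121,0.913,0.829,42.600,-2.004,-4.140,-0.150
18,-1.090,-0.422,-0.989,0.678,-1.006,-0.240,-2.066,0.194,0.121,0.917,0.814,42.999,-1.952,-4.064,-0.191
19,-1.109,-0.427,-1.029,0.681,-0.958,-0.218,-2.011,0.168,0.120,0.920,0.801,43.208,-1.870,-3.959,-0.231
20,-1.128,-0.431,-1.069,0.684,-0.909,-0.197,-1.953,0.145,0.119,0.922,0.787,43.256,-1.764,-3.831,-0.270
21,-1.146,-0.435,-1.107,0.687,-0.858,-0.178,-1.893,0.124,0.118,0.924,0.775,43.173,-1.638,-3.684,-0.308
22,-1.162,-0.438,-1.145,0.689,-0.808,-0.160,-1.833,0.104,0.116,0.925,0.763,42.981,-1.498,-3.521,-0.344
23,-1.178,-0.441,-1.181,0.691,-0.757,-0.143,-1.772,0.086,0.114,0.926,0.752,42.704,-1.348,-3.346,-0.377
24,-1.193,-0.444,-1.215,0.692,-0.708,-0.127,-1.710,0.070,0.112,0.926,0.742,42.358,-1.191,-3.162,-0.407
25,-1.206,-0.446,-1.249,0.694,-0.659,-0.112,-1.649,0.056,0.110,0.926,0.732,41.962,-1.031,-2.973,-0.435
26,-1.219,-0.448,-1.281,0.695,-0.612,-0.097,-1.589,0.043,0.108,0.925,0.723,41.528,-0.869,-2.782,-0.460
27,-1.231,-0.450,-1.312,0.695,-0.567,-0.083,-1.529,0.033,0.105,0.924,0.715,41.070,-0.710,-2.590,-0.484
28,-1.242,-0.451,-1.342,0.696,-0.524,-0.069,-1.471,0.026,0.103,0.923,0.708,40.598,-0.553,-2.400,-0.506
29,-1.252,-0.453,-1.371,0.696,-0.482,-0.056,-1.413,0.023,0.100,0.921,0.701,40.120,-0.401,-2.214,-0.527
30,-1.261,-0.454,-1.399,0.697,-0.443,-0.042,-1.356,0.026,0.097,0.919,0.695,39.647,-0.253,-2.032,-0.549
31,-1.270,-0.454,-1.425,0.697,-0.405,-0.029,-1.299,0.030,0.095,0.917,0.689,72.068,0.858,-10.666,-1.102
32,-1.277,-0.450,-1.460,0.697,-0.298,0.452,-2.124,0.035,0.093,0.912,0.684,65.728,0.670,-8.451,-1.064
33,-1.281,-0.437,-1.508,0.697,-0.189,0.839,-2.724,-0.030,0.093,0.901,0.682,60.335,0.476,-6.534,-1.001
34,-1.284,-0.417,-1.567,0.696,-0.077,1.160,-3.138,-0.050,0.094,0.887,0.681,55.807,0.311,-4.879,-0.966
35,-1.285,-0.392,-1.632,0.694,0.036,1.407,-3.401,-0.163,0.097,0.869,0.682,51.785,0.150,-3.468,-0.879
36,-1.283,-0.362,-1.701,0.689,0.148,1.604,-3.547,-0.232,0.100,0.849,0.683,48.322,0.029,-2.266,-0.812
37,-1.279,-0.328,-1.773,0.684,0.258,1.749,-3.596,-0.311,0.103,0.827,0.686,45.226,-0.065,-1.259,-0.733
38,-1.272,-0.292,-1.844,0.677,0.362,1.852,-3.570,-0.375,0.107,0.804,0.689,42.459,-0.128,-0.427,-0.657
39,-1.264,-0.255,-1.915,0.669,0.459,1.913,-3.482,-0.435,0.111,0.781,0.693,39.950,-0.163,0.248,-0.578
40,-1.254,-0.216,-1.983,0.660,0.548,1.936,-3.346,-0.486,0.115,0.757,0.698,37.668,-0.172,0.782,-0.502
41,-1.242,-0.178,-2.048,0.650,0.626,1.925,-3.171,-0.529,0.119,0.733,0.703,35.580,-0.158,1.193,-0.429
42,-1.229,-0.140,-2.109,0.639,0.694,1.882,-2.966,-0.562,0.123,0.710,0.708,33.665,-0.124,1.499,-0.361
43,-1.215,-0.103,-2.166,0.627,0.751,1.811,-2.739,-0.585,0.127,0.688,0.714,31.907,-0.074,1.717,-0.299
44,-1.199,-0.067,-2.219,0.616,0.797,1.717,-2.497,-0.599,0.131,0.666,0.719,30.293,-0.011,1.866,-0.244
45,-1.183,-0.034,-2.266,0.604,0.832,1.605,-2.249,-0.602,0.135,0.644,0.726,28.814,0.060,1.960,-0.197
46,-1.166,-0.003,-2.309,0.592,0.858,1.482,-2.002,-0.594,0.138,0.624,0.732,27.463,0.135,2.016,-0.158
47,-1.149,0.025,-2.346,0.580,0.875,1.355,-1.764,-0.579,0.142,0.604,0.739,26.234,0.209,2.044,-0.125
48,-1.131,0.051,-2.379,0.569,0.883,1.230,-1.541,-0.556,0.145,0.585,0.745,25.118,0.277,2.056,-0.098
49,-1.114,0.075,-2.408,0.558,0.884,1.112,-1.339,-0.528,0.148,0.567,0.752,24.111,0.338,2.059,-0.075
50,-1.096,0.096,-2.433,0.548,0.879,1.004,-1.159,-0.498,0.151,0.550,0.759,,,,


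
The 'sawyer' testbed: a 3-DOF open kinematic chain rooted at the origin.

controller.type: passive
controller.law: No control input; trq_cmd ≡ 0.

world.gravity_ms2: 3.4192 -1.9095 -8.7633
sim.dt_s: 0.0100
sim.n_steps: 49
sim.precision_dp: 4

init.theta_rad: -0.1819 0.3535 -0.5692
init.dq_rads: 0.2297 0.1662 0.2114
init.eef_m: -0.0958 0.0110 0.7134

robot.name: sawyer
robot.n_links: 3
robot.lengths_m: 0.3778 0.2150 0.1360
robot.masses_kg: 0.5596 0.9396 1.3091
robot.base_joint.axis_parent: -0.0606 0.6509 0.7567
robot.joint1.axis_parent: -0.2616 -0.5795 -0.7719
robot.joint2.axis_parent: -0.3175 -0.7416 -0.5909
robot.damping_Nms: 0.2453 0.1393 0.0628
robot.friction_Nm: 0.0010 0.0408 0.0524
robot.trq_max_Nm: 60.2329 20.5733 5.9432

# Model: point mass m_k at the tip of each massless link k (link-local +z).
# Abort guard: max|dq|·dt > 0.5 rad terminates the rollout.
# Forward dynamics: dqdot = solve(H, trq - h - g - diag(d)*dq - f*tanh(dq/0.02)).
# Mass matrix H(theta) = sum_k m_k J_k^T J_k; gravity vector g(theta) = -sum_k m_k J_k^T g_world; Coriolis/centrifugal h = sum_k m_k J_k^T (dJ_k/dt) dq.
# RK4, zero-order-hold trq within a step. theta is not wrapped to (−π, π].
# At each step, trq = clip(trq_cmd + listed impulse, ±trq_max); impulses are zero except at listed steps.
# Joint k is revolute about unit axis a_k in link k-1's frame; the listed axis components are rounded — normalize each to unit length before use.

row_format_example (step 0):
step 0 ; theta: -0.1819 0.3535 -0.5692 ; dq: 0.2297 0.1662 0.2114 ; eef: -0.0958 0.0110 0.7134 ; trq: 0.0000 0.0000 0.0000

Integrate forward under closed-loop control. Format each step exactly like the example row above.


step 1 ; theta: -0.1795 0.3561 -0.5707 ; dq: 0.2498 0.3327 -0.4497 ; eef: -0.0950 0.0112 0.7135 ; trq: 0.0000 0.0000 0.0000
step 2 ; theta: -0.1769 0.3600 -0.5779 ; dq: 0.2707 0.4494 -0.9834 ; eef: -0.0937 0.0113 0.7134 ; trq: 0.0000 0.0000 0.0000
step 3 ; theta: -0.1741 0.3650 -0.5901 ; dq: 0.2908 0.5344 -1.4452 ; eef: -0.0921 0.0112 0.7133 ; trq: 0.0000 0.0000 0.0000
step 4 ; theta: -0.1711 0.3706 -0.6066 ; dq: 0.3100 0.5928 -1.8506 ; eef: -0.0901 0.0110 0.7130 ; trq: 0.0000 0.0000 0.0000
step 5 ; theta: -0.1679 0.3768 -0.6270 ; dq: 0.3279 0.6284 -2.2123 ; eef: -0.0877 0.0108 0.7127 ; trq: 0.0000 0.0000 0.0000
step 6 ; theta: -0.1645 0.3831 -0.6507 ; dq: 0.3442 0.6446 -2.5405 ; eef: -0.0849 0.0104 0.7122 ; trq: 0.0000 0.0000 0.0000
step 7 ; theta: -0.1610 0.3896 -0.6777 ; dq: 0.3589 0.6434 -2.8432 ; eef: -0.0818 0.0099 0.7117 ; trq: 0.0000 0.0000 0.0000
step 8 ; theta: -0.1574 0.3959 -0.7075 ; dq: 0.3718 0.6262 -3.1262 ; eef: -0.0783 0.0094 0.7111 ; trq: 0.0000 0.0000 0.0000
step 9 ; theta: -0.1536 0.4021 -0.7402 ; dq: 0.3825 0.5936 -3.3940 ; eef: -0.0744 0.0087 0.7103 ; trq: 0.0000 0.0000 0.0000
step 10 ; theta: -0.1497 0.4078 -0.7754 ; dq: 0.3912 0.5457 -3.6494 ; eef: -0.0701 0.0080 0.7094 ; trq: 0.0000 0.0000 0.0000
step 11 ; theta: -0.1458 0.4129 -0.8131 ; dq: 0.3975 0.4821 -3.8944 ; eef: -0.0654 0.0072 0.7083 ; trq: 0.0000 0.0000 0.0000
step 12 ; theta: -0.1418 0.4174 -0.8532 ; dq: 0.4015 0.4018 -4.1299 ; eef: -0.0604 0.0064 0.7070 ; trq: 0.0000 0.0000 0.0000
step 13 ; theta: -0.1378 0.4209 -0.8957 ; dq: 0.4030 0.3036 -4.3560 ; eef: -0.0550 0.0055 0.7056 ; trq: 0.0000 0.0000 0.0000
step 14 ; theta: -0.1337 0.4234 -0.9403 ; dq: 0.4021 0.1861 -4.5723 ; eef: -0.0491 0.0047 0.7039 ; trq: 0.0000 0.0000 0.0000
step 15 ; theta: -0.1297 0.4246 -0.9871 ; dq: 0.3989 0.0477 -4.7775 ; eef: -0.0429 0.0039 0.7020 ; trq: 0.0000 0.0000 0.0000
step 16 ; theta: -0.1257 0.4244 -1.0359 ; dq: 0.4003 -0.0840 -4.9904 ; eef: -0.0363 0.0031 0.6998 ; trq: 0.0000 0.0000 0.0000
step 17 ; theta: -0.1217 0.4228 -1.0868 ; dq: 0.4021 -0.2323 -5.1907 ; eef: -0.0293 0.0024 0.6973 ; trq: 0.0000 0.0000 0.0000
step 18 ; theta: -0.1177 0.4196 -1.1397 ; dq: 0.4026 -0.4081 -5.3695 ; eef: -0.0219 0.0018 0.6945 ; trq: 0.0000 0.0000 0.0000
step 19 ; theta: -0.1137 0.4145 -1.1942 ; dq: 0.4026 -0.6119 -5.5252 ; eef: -0.0142 0.0014 0.6913 ; trq: 0.0000 0.0000 0.0000
step 20 ; theta: -0.1096 0.4073 -1.2501 ; dq: 0.4029 -0.8441 -5.6558 ; eef: -0.0061 0.0013 0.6878 ; trq: 0.0000 0.0000 0.0000
step 21 ; theta: -0.1056 0.3976 -1.3072 ; dq: 0.4047 -1.1043 -5.7587 ; eef: 0.0023 0.0013 0.6839 ; trq: 0.0000 0.0000 0.0000
step 22 ; theta: -0.1015 0.3851 -1.3652 ; dq: 0.4091 -1.3913 -5.8310 ; eef: 0.0111 0.0017 0.6796 ; trq: 0.0000 0.0000 0.0000
step 23 ; theta: -0.0974 0.3697 -1.4237 ; dq: 0.4178 -1.7032 -5.8697 ; eef: 0.0200 0.0025 0.6750 ; trq: 0.0000 0.0000 0.0000
step 24 ; theta: -0.0932 0.3510 -1.4824 ; dq: 0.4322 -2.0367 -5.8720 ; eef: 0.0292 0.0036 0.6699 ; trq: 0.0000 0.0000 0.0000
step 25 ; theta: -0.0887 0.3289 -1.5410 ; dq: 0.4543 -2.3871 -5.8355 ; eef: 0.0386 0.0052 0.6645 ; trq: 0.0000 0.0000 0.0000
step 26 ; theta: -0.0840 0.3032 -1.5990 ; dq: 0.4858 -2.7484 -5.7584 ; eef: 0.0481 0.0072 0.6588 ; trq: 0.0000 0.0000 0.0000
step 27 ; theta: -0.0790 0.2739 -1.6560 ; dq: 0.5285 -3.1132 -5.6396 ; eef: 0.0577 0.0098 0.6527 ; trq: 0.0000 0.0000 0.0000
step 28 ; theta: -0.0734 0.2409 -1.7117 ; dq: 0.5837 -3.4735 -5.4792 ; eef: 0.0672 0.0129 0.6463 ; trq: 0.0000 0.0000 0.0000
step 29 ; theta: -0.0673 0.2045 -1.7655 ; dq: 0.6526 -3.8205 -5.2785 ; eef: 0.0768 0.0166 0.6396 ; trq: 0.0000 0.0000 0.0000
step 30 ; theta: -0.0603 0.1646 -1.8171 ; dq: 0.7359 -4.1460 -5.0396 ; eef: 0.0862 0.0208 0.6328 ; trq: 0.0000 0.0000 0.0000
step 31 ; theta: -0.0525 0.1216 -1.8662 ; dq: 0.8334 -4.4426 -4.7655 ; eef: 0.0954 0.0256 0.6258 ; trq: 0.0000 0.0000 0.0000
step 32 ; theta: -0.0436 0.0759 -1.9123 ; dq: 0.9445 -4.7044 -4.4594 ; eef: 0.1045 0.0309 0.6187 ; trq: 0.0000 0.0000 0.0000
step 33 ; theta: -0.0336 0.0277 -1.9552 ; dq: 1.0680 -4.9275 -4.1244 ; eef: 0.1134 0.0366 0.6115 ; trq: 0.0000 0.0000 0.0000
step 34 ; theta: -0.0222 -0.0225 -1.9947 ; dq: 1.2022 -5.1103 -3.7633 ; eef: 0.1221 0.0427 0.6043 ; trq: 0.0000 0.0000 0.0000
step 35 ; theta: -0.0095 -0.0744 -2.0304 ; dq: 1.3449 -5.2523 -3.3780 ; eef: 0.1306 0.0492 0.5972 ; trq: 0.0000 0.0000 0.0000
step 36 ; theta: 0.0047 -0.1275 -2.0622 ; dq: 1.4941 -5.3547 -2.9698 ; eef: 0.1389 0.0561 0.5901 ; trq: 0.0000 0.0000 0.0000
step 37 ; theta: 0.0204 -0.1814 -2.0898 ; dq: 1.6478 -5.4188 -2.5398 ; eef: 0.1471 0.0632 0.5830 ; trq: 0.0000 0.0000 0.0000
step 38 ; theta: 0.0377 -0.2357 -2.1129 ; dq: 1.8045 -5.4453 -2.0889 ; eef: 0.1553 0.0705 0.5761 ; trq: 0.0000 0.0000 0.0000
step 39 ; theta: 0.0565 -0.2901 -2.1315 ; dq: 1.9633 -5.4343 -1.6188 ; eef: 0.1633 0.0780 0.5692 ; trq: 0.0000 0.0000 0.0000
step 40 ; theta: 0.0769 -0.3443 -2.1452 ; dq: 2.1238 -5.3841 -1.1322 ; eef: 0.1715 0.0856 0.5623 ; trq: 0.0000 0.0000 0.0000
step 41 ; theta: 0.0990 -0.3977 -2.1541 ; dq: 2.2866 -5.2924 -0.6336 ; eef: 0.1797 0.0934 0.5555 ; trq: 0.0000 0.0000 0.0000
step 42 ; theta: 0.1227 -0.4500 -2.1579 ; dq: 2.4525 -5.1564 -0.1282 ; eef: 0.1880 0.1014 0.5487 ; trq: 0.0000 0.0000 0.0000
step 43 ; theta: 0.1482 -0.5003 -2.1571 ; dq: 2.6489 -4.8865 0.2705 ; eef: 0.1965 0.1096 0.5418 ; trq: 0.0000 0.0000 0.0000
step 44 ; theta: 0.1756 -0.5477 -2.1524 ; dq: 2.8485 -4.5835 0.6570 ; eef: 0.2052 0.1181 0.5348 ; trq: 0.0000 0.0000 0.0000
step 45 ; theta: 0.2051 -0.5919 -2.1439 ; dq: 3.0465 -4.2640 1.0507 ; eef: 0.2141 0.1268 0.5277 ; trq: 0.0000 0.0000 0.0000
step 46 ; theta: 0.2366 -0.6329 -2.1314 ; dq: 3.2432 -3.9264 1.4487 ; eef: 0.2232 0.1358 0.5204 ; trq: 0.0000 0.0000 0.0000
step 47 ; theta: 0.2700 -0.6704 -2.1149 ; dq: 3.4385 -3.5713 1.8498 ; eef: 0.2326 0.1451 0.5129 ; trq: 0.0000 0.0000 0.0000
step 48 ; theta: 0.3053 -0.7043 -2.0944 ; dq: 3.6320 -3.2010 2.2536 ; eef: 0.2422 0.1547 0.5051 ; trq: 0.0000 0.0000 0.0000
step 49 ; theta: 0.3426 -0.7344 -2.0698 ; dq: 3.8228 -2.8192 2.6615 ; eef: 0.2520 0.1647 0.4970


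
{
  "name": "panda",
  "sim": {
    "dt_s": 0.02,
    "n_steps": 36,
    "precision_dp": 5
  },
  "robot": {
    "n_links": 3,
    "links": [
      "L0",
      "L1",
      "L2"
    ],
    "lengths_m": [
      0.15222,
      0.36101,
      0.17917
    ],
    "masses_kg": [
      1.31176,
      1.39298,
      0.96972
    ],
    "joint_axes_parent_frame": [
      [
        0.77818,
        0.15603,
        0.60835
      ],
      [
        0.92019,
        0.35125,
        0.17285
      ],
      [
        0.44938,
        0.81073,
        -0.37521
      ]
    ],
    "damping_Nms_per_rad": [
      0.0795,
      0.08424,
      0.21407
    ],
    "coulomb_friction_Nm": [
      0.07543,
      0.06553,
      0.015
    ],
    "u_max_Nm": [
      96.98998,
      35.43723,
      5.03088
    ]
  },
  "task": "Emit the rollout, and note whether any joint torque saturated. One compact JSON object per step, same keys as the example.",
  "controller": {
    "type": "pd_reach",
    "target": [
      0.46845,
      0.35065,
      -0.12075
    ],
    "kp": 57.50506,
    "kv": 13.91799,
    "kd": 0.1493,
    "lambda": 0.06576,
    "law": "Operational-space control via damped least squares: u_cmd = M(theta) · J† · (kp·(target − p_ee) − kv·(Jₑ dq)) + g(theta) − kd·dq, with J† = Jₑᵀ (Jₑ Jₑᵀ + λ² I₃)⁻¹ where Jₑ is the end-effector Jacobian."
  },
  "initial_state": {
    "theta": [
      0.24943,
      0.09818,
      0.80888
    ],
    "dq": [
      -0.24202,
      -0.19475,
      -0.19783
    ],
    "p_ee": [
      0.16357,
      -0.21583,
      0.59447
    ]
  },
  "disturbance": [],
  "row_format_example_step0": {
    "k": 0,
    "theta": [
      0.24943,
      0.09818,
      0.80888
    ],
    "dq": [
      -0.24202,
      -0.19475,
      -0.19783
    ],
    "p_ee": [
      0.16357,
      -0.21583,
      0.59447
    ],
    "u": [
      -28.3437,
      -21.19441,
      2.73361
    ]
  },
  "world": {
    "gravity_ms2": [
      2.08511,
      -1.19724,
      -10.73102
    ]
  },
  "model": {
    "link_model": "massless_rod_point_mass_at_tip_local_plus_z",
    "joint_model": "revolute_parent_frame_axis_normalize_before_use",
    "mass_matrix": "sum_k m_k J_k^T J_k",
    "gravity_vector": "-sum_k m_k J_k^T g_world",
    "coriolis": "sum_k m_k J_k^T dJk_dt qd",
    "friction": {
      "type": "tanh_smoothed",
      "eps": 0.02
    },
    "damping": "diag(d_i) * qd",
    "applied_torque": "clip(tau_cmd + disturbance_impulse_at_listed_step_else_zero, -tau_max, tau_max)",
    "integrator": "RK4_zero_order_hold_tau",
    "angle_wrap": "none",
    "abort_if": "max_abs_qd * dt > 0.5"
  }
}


{"k":1,"theta":[0.21955,0.10169,0.87139],"dq":[-2.78707,0.63626,6.10847],"p_ee":[0.16253,-0.2092,0.59062],"u":[-23.15278,-18.03689,0.9589]}
{"k":2,"theta":[0.14344,0.12483,1.01868],"dq":[-4.83663,1.71357,8.4463],"p_ee":[0.16013,-0.19757,0.57776],"u":[-15.13705,-12.52271,0.23693]}
{"k":3,"theta":[0.03912,0.16211,1.19281],"dq":[-5.61097,2.04074,8.89261],"p_ee":[0.15198,-0.18333,0.56072],"u":[-6.16087,-6.11288,-0.21171]}
{"k":4,"theta":[-0.06755,0.19729,1.36582],"dq":[-5.10162,1.5254,8.41208],"p_ee":[0.13819,-0.16793,0.54291],"u":[0.12561,-1.4848,-0.60256]}
{"k":5,"theta":[-0.15846,0.2195,1.52505],"dq":[-4.04581,0.74524,7.55241],"p_ee":[0.12151,-0.15229,0.52647],"u":[2.93507,0.73733,-0.89124]}
{"k":6,"theta":[-0.22952,0.2286,1.66575],"dq":[-3.10024,0.19411,6.5673],"p_ee":[0.1045,-0.13714,0.51218],"u":[3.46126,1.33009,-1.03984]}
{"k":7,"theta":[-0.28553,0.23064,1.7868],"dq":[-2.52252,0.02172,5.58319],"p_ee":[0.0885,-0.12292,0.50004],"u":[2.86549,1.05441,-1.07721]}
{"k":8,"theta":[-0.33375,0.23251,1.88906],"dq":[-2.30304,0.15851,4.6836],"p_ee":[0.07396,-0.10976,0.48972],"u":[1.8904,0.41175,-1.05282]}
{"k":9,"theta":[-0.38013,0.23889,1.9747],"dq":[-2.33633,0.4728,3.90793],"p_ee":[0.06086,-0.0975,0.48077],"u":[0.9353,-0.30503,-1.00278]}
{"k":10,"theta":[-0.42856,0.2521,2.04624],"dq":[-2.50878,0.84445,3.26305],"p_ee":[0.04901,-0.08584,0.47283],"u":[0.16521,-0.95526,-0.94632]}
{"k":11,"theta":[-0.48088,0.2724,2.1062],"dq":[-2.73,1.18613,2.74057],"p_ee":[0.03817,-0.07444,0.46558],"u":[-0.39042,-1.4902,-0.89214]}
{"k":12,"theta":[-0.53753,0.29871,2.15686],"dq":[-2.94616,1.45196,2.32481],"p_ee":[0.02813,-0.06297,0.4588],"u":[-0.76193,-1.90786,-0.84365]}
{"k":13,"theta":[-0.5982,0.32941,2.20014],"dq":[-3.1353,1.62983,1.9975],"p_ee":[0.01873,-0.05117,0.45233],"u":[-0.99363,-2.22342,-0.80193]}
{"k":14,"theta":[-0.66234,0.36285,2.2376],"dq":[-3.29681,1.72877,1.73965],"p_ee":[0.00986,-0.0388,0.44604],"u":[-1.12387,-2.45516,-0.76701]}
{"k":15,"theta":[-0.72952,0.39763,2.27044],"dq":[-3.4402,1.76647,1.53332],"p_ee":[0.00146,-0.02565,0.43981],"u":[-1.17965,-2.61884,-0.73862]}
{"k":16,"theta":[-0.79949,0.43272,2.29953],"dq":[-3.57671,1.76019,1.36343],"p_ee":[-0.00646,-0.01157,0.43353],"u":[-1.17709,-2.72558,-0.71666]}
{"k":17,"theta":[-0.87221,0.46739,2.32547],"dq":[-3.71472,1.72235,1.21881],"p_ee":[-0.01387,0.0036,0.42708],"u":[-1.1236,-2.78139,-0.70146]}
{"k":18,"theta":[-0.94776,0.50106,2.34869],"dq":[-3.85846,1.65975,1.09201],"p_ee":[-0.02071,0.01998,0.42032],"u":[-1.02021,-2.78749,-0.69378]}
{"k":19,"theta":[-1.02627,0.53328,2.36949],"dq":[-4.0083,1.57453,0.97851],"p_ee":[-0.02687,0.03767,0.41311],"u":[-0.86358,-2.74114,-0.69464]}
{"k":20,"theta":[-1.10782,0.56359,2.38812],"dq":[-4.16163,1.46564,0.87568],"p_ee":[-0.03221,0.05676,0.40529],"u":[-0.64742,-2.63644,-0.70516]}
{"k":21,"theta":[-1.19246,0.59149,2.40476],"dq":[-4.3136,1.33005,0.78195],"p_ee":[-0.03656,0.07729,0.39667],"u":[-0.36363,-2.46506,-0.72643]}
{"k":22,"theta":[-1.28009,0.6164,2.41959],"dq":[-4.45762,1.16369,0.69626],"p_ee":[-0.03968,0.09926,0.38706],"u":[-0.00296,-2.21674,-0.75933]}
{"k":23,"theta":[-1.37046,0.63766,2.43275],"dq":[-4.58566,0.96202,0.61767],"p_ee":[-0.04134,0.1226,0.37624],"u":[0.44457,-1.87967,-0.80447]}
{"k":24,"theta":[-1.46318,0.65453,2.44438],"dq":[-4.68842,0.72054,0.54526],"p_ee":[-0.04124,0.14721,0.36402],"u":[0.98909,-1.441,-0.86202]}
{"k":25,"theta":[-1.55763,0.66617,2.45458],"dq":[-4.75547,0.4352,0.47812],"p_ee":[-0.03907,0.17284,0.35021],"u":[1.64029,-0.88756,-0.93156]}
{"k":26,"theta":[-1.653,0.67167,2.46346],"dq":[-4.77554,0.1028,0.41532],"p_ee":[-0.03452,0.19921,0.33464],"u":[2.40621,-0.20715,-1.01195]}
{"k":27,"theta":[-1.74879,0.6707,2.47069],"dq":[-4.80538,-0.20201,0.307],"p_ee":[-0.02731,0.22585,0.3172],"u":[3.25858,0.55088,-1.09418]}
{"k":28,"theta":[-1.84451,0.66317,2.4759],"dq":[-4.75151,-0.57292,0.22708],"p_ee":[-0.0172,0.2522,0.2978],"u":[4.26314,1.47575,-1.18913]}
{"k":29,"theta":[-1.93819,0.64757,2.47975],"dq":[-4.59737,-1.01308,0.17008],"p_ee":[-0.00402,0.27771,0.27651],"u":[5.38784,2.55286,-1.28876]}
{"k":30,"theta":[-2.02788,0.62269,2.48251],"dq":[-4.34809,-1.50275,0.11987],"p_ee":[0.01228,0.30172,0.25349],"u":[6.59374,3.74848,-1.38352]}
{"k":31,"theta":[-2.11173,0.58776,2.48422],"dq":[-4.01113,-2.02203,0.06552],"p_ee":[0.03162,0.32359,0.22905],"u":[7.8423,5.02453,-1.46515]}
{"k":32,"theta":[-2.18812,0.54238,2.48473],"dq":[-3.59671,-2.55065,0.00416],"p_ee":[0.05373,0.34268,0.2036],"u":[9.09005,6.33401,-1.52843]}
{"k":33,"theta":[-2.25562,0.48659,2.48396],"dq":[-3.12454,-3.06183,-0.06794],"p_ee":[0.07818,0.3585,0.17762],"u":[10.28303,7.61633,-1.56964]}
{"k":34,"theta":[-2.31354,0.42122,2.48132],"dq":[-2.6436,-3.50249,-0.18957],"p_ee":[0.10436,0.3707,0.15166],"u":[11.35694,8.7977,-1.57379]}
{"k":35,"theta":[-2.36212,0.34812,2.47576],"dq":[-2.19771,-3.8277,-0.36506],"p_ee":[0.13159,0.37915,0.12626],"u":[12.27249,9.82286,-1.53876]}
{"k":36,"theta":[-2.40241,0.26991,2.46632],"dq":[-1.82296,-4.00309,-0.58095],"p_ee":[0.15915,0.38393,0.10192]}
{"summary": "any joint saturated: no"}


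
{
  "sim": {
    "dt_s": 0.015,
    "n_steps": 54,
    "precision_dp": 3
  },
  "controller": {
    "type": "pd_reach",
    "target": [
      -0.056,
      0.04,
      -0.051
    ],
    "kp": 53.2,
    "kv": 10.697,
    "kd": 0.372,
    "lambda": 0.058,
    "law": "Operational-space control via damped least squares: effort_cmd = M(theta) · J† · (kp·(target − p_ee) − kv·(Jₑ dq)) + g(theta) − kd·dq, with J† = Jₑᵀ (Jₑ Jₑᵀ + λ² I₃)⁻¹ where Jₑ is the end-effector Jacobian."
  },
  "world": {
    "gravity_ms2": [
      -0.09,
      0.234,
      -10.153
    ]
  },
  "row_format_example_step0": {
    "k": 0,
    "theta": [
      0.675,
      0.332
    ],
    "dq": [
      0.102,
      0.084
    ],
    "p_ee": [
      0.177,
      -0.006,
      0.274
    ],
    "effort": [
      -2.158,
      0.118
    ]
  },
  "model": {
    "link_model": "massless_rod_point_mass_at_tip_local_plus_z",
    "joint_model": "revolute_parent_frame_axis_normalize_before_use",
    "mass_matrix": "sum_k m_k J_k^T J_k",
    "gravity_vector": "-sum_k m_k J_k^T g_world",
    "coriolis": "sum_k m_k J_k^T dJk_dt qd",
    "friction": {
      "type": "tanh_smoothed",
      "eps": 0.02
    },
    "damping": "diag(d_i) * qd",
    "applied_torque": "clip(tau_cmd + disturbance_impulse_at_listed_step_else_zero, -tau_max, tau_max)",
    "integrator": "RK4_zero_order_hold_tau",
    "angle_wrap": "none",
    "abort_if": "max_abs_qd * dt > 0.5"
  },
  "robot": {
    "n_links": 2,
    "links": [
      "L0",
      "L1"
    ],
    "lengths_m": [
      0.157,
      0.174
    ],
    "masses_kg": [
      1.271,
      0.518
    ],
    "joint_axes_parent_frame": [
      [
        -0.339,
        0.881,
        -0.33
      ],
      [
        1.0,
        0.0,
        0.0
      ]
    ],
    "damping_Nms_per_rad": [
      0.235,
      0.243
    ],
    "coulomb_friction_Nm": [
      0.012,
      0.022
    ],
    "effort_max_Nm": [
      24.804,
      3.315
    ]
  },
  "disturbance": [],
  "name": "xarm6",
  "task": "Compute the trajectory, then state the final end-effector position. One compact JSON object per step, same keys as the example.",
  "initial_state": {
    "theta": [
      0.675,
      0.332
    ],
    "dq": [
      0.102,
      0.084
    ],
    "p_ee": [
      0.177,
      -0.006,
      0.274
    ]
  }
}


{"k":1,"theta":[0.676,0.333],"dq":[0.048,0.105],"p_ee":[0.177,-0.007,0.274],"effort":[-2.098,0.102]}
{"k":2,"theta":[0.677,0.335],"dq":[0.009,0.118],"p_ee":[0.177,-0.007,0.274],"effort":[-2.053,0.092]}
{"k":3,"theta":[0.676,0.337],"dq":[-0.017,0.127],"p_ee":[0.177,-0.007,0.274],"effort":[-2.022,0.085]}
{"k":4,"theta":[0.676,0.339],"dq":[-0.034,0.135],"p_ee":[0.177,-0.007,0.274],"effort":[-2.0,0.079]}
{"k":5,"theta":[0.675,0.341],"dq":[-0.047,0.14],"p_ee":[0.177,-0.008,0.274],"effort":[-1.983,0.075]}
{"k":6,"theta":[0.675,0.343],"dq":[-0.055,0.145],"p_ee":[0.176,-0.008,0.274],"effort":[-1.969,0.072]}
{"k":7,"theta":[0.674,0.345],"dq":[-0.062,0.149],"p_ee":[0.176,-0.009,0.274],"effort":[-1.958,0.069]}
{"k":8,"theta":[0.673,0.348],"dq":[-0.066,0.153],"p_ee":[0.176,-0.009,0.275],"effort":[-1.949,0.067]}
{"k":9,"theta":[0.672,0.35],"dq":[-0.07,0.156],"p_ee":[0.175,-0.009,0.275],"effort":[-1.941,0.064]}
{"k":10,"theta":[0.671,0.352],"dq":[-0.072,0.16],"p_ee":[0.175,-0.01,0.275],"effort":[-1.934,0.062]}
{"k":11,"theta":[0.67,0.355],"dq":[-0.073,0.163],"p_ee":[0.174,-0.01,0.275],"effort":[-1.928,0.06]}
{"k":12,"theta":[0.669,0.357],"dq":[-0.074,0.166],"p_ee":[0.174,-0.011,0.275],"effort":[-1.922,0.058]}
{"k":13,"theta":[0.667,0.36],"dq":[-0.075,0.17],"p_ee":[0.174,-0.011,0.275],"effort":[-1.916,0.056]}
{"k":14,"theta":[0.666,0.362],"dq":[-0.075,0.173],"p_ee":[0.173,-0.012,0.276],"effort":[-1.911,0.054]}
{"k":15,"theta":[0.665,0.365],"dq":[-0.076,0.177],"p_ee":[0.173,-0.012,0.276],"effort":[-1.906,0.052]}
{"k":16,"theta":[0.664,0.368],"dq":[-0.076,0.18],"p_ee":[0.172,-0.013,0.276],"effort":[-1.901,0.05]}
{"k":17,"theta":[0.663,0.37],"dq":[-0.076,0.184],"p_ee":[0.172,-0.013,0.276],"effort":[-1.896,0.048]}
{"k":18,"theta":[0.662,0.373],"dq":[-0.075,0.187],"p_ee":[0.171,-0.014,0.276],"effort":[-1.891,0.046]}
{"k":19,"theta":[0.661,0.376],"dq":[-0.075,0.191],"p_ee":[0.171,-0.014,0.276],"effort":[-1.887,0.044]}
{"k":20,"theta":[0.66,0.379],"dq":[-0.075,0.194],"p_ee":[0.171,-0.015,0.276],"effort":[-1.882,0.042]}
{"k":21,"theta":[0.658,0.382],"dq":[-0.074,0.198],"p_ee":[0.17,-0.015,0.277],"effort":[-1.877,0.04]}
{"k":22,"theta":[0.657,0.385],"dq":[-0.074,0.202],"p_ee":[0.17,-0.016,0.277],"effort":[-1.872,0.038]}
{"k":23,"theta":[0.656,0.388],"dq":[-0.074,0.206],"p_ee":[0.169,-0.016,0.277],"effort":[-1.867,0.036]}
{"k":24,"theta":[0.655,0.391],"dq":[-0.073,0.21],"p_ee":[0.169,-0.017,0.277],"effort":[-1.863,0.034]}
{"k":25,"theta":[0.654,0.394],"dq":[-0.072,0.214],"p_ee":[0.168,-0.017,0.277],"effort":[-1.858,0.032]}
{"k":26,"theta":[0.653,0.397],"dq":[-0.072,0.218],"p_ee":[0.168,-0.018,0.277],"effort":[-1.853,0.03]}
{"k":27,"theta":[0.652,0.401],"dq":[-0.071,0.222],"p_ee":[0.167,-0.018,0.277],"effort":[-1.848,0.028]}
{"k":28,"theta":[0.651,0.404],"dq":[-0.071,0.226],"p_ee":[0.167,-0.019,0.277],"effort":[-1.843,0.026]}
{"k":29,"theta":[0.65,0.407],"dq":[-0.07,0.231],"p_ee":[0.166,-0.02,0.277],"effort":[-1.838,0.023]}
{"k":30,"theta":[0.649,0.411],"dq":[-0.069,0.235],"p_ee":[0.166,-0.02,0.278],"effort":[-1.833,0.021]}
{"k":31,"theta":[0.648,0.414],"dq":[-0.069,0.24],"p_ee":[0.166,-0.021,0.278],"effort":[-1.828,0.019]}
{"k":32,"theta":[0.647,0.418],"dq":[-0.068,0.244],"p_ee":[0.165,-0.021,0.278],"effort":[-1.823,0.017]}
{"k":33,"theta":[0.646,0.422],"dq":[-0.067,0.249],"p_ee":[0.165,-0.022,0.278],"effort":[-1.818,0.014]}
{"k":34,"theta":[0.645,0.425],"dq":[-0.066,0.254],"p_ee":[0.164,-0.023,0.278],"effort":[-1.813,0.012]}
{"k":35,"theta":[0.644,0.429],"dq":[-0.065,0.258],"p_ee":[0.164,-0.023,0.278],"effort":[-1.808,0.01]}
{"k":36,"theta":[0.643,0.433],"dq":[-0.064,0.263],"p_ee":[0.163,-0.024,0.278],"effort":[-1.803,0.007]}
{"k":37,"theta":[0.642,0.437],"dq":[-0.063,0.268],"p_ee":[0.163,-0.025,0.278],"effort":[-1.798,0.005]}
{"k":38,"theta":[0.641,0.441],"dq":[-0.063,0.273],"p_ee":[0.162,-0.025,0.278],"effort":[-1.793,0.002]}
{"k":39,"theta":[0.64,0.445],"dq":[-0.061,0.279],"p_ee":[0.162,-0.026,0.278],"effort":[-1.788,-0.0]}
{"k":40,"theta":[0.639,0.45],"dq":[-0.06,0.284],"p_ee":[0.161,-0.027,0.278],"effort":[-1.782,-0.003]}
{"k":41,"theta":[0.638,0.454],"dq":[-0.059,0.289],"p_ee":[0.161,-0.028,0.278],"effort":[-1.777,-0.005]}
{"k":42,"theta":[0.637,0.458],"dq":[-0.058,0.295],"p_ee":[0.16,-0.028,0.278],"effort":[-1.772,-0.008]}
{"k":43,"theta":[0.636,0.463],"dq":[-0.057,0.3],"p_ee":[0.16,-0.029,0.278],"effort":[-1.767,-0.011]}
{"k":44,"theta":[0.635,0.467],"dq":[-0.056,0.306],"p_ee":[0.159,-0.03,0.278],"effort":[-1.761,-0.013]}
{"k":45,"theta":[0.635,0.472],"dq":[-0.054,0.312],"p_ee":[0.159,-0.031,0.278],"effort":[-1.756,-0.016]}
{"k":46,"theta":[0.634,0.477],"dq":[-0.053,0.318],"p_ee":[0.158,-0.031,0.278],"effort":[-1.751,-0.019]}
{"k":47,"theta":[0.633,0.481],"dq":[-0.052,0.324],"p_ee":[0.158,-0.032,0.278],"effort":[-1.746,-0.021]}
{"k":48,"theta":[0.632,0.486],"dq":[-0.05,0.33],"p_ee":[0.157,-0.033,0.278],"effort":[-1.74,-0.024]}
{"k":49,"theta":[0.632,0.491],"dq":[-0.049,0.336],"p_ee":[0.157,-0.034,0.278],"effort":[-1.735,-0.027]}
{"k":50,"theta":[0.631,0.496],"dq":[-0.047,0.342],"p_ee":[0.156,-0.035,0.278],"effort":[-1.729,-0.03]}
{"k":51,"theta":[0.63,0.502],"dq":[-0.046,0.349],"p_ee":[0.156,-0.036,0.278],"effort":[-1.724,-0.033]}
{"k":52,"theta":[0.629,0.507],"dq":[-0.044,0.355],"p_ee":[0.155,-0.036,0.278],"effort":[-1.719,-0.035]}
{"k":53,"theta":[0.629,0.512],"dq":[-0.042,0.362],"p_ee":[0.155,-0.037,0.278],"effort":[-1.713,-0.038]}
{"k":54,"theta":[0.628,0.518],"dq":[-0.041,0.368],"p_ee":[0.154,-0.038,0.278]}
{"summary": "final p_ee position (m): 0.154 -0.038 0.278"}


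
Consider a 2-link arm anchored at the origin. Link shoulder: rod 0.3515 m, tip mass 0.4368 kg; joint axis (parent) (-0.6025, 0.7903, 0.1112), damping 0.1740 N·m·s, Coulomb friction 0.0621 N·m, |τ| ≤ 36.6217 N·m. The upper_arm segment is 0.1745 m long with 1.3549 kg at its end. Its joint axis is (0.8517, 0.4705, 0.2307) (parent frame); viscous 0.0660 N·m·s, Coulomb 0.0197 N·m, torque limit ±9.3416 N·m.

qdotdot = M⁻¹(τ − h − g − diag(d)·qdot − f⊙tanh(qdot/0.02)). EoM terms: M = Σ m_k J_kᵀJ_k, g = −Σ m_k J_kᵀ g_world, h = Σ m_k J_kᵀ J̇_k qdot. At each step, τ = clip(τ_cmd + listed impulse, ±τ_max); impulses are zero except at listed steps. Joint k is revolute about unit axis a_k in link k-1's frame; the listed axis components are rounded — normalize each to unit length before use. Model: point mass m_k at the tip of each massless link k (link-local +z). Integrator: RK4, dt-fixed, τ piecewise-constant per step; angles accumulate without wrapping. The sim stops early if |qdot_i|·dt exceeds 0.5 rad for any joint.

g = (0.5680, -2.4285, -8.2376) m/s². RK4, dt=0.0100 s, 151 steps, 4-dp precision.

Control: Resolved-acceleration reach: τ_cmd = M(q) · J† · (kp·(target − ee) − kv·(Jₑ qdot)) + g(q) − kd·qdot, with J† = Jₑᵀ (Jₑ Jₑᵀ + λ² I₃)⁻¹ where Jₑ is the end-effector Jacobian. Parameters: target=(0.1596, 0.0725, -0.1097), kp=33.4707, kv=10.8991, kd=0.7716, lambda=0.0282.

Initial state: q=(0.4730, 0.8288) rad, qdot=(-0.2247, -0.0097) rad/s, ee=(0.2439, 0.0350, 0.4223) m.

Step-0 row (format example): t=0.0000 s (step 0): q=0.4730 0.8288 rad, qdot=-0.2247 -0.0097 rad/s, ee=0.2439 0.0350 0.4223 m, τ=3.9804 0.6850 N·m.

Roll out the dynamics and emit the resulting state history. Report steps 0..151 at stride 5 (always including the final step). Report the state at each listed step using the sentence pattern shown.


t=0.0500 s (step 5): q=0.4785 0.8784 rad, qdot=0.3787 1.5569 rad/s, ee=0.2476 0.0308 0.4152 m, τ=0.9016 -1.1788 N·m.
t=0.1000 s (step 10): q=0.5060 0.9649 rad, qdot=0.6893 1.8398 rad/s, ee=0.2591 0.0287 0.3984 m, τ=-0.7737 -1.5006 N·m.
t=0.1500 s (step 15): q=0.5449 1.0593 rad, qdot=0.8505 1.9208 rad/s, ee=0.2727 0.0291 0.3771 m, τ=-1.7435 -1.5911 N·m.
t=0.2000 s (step 20): q=0.5897 1.1562 rad, qdot=0.9339 1.9540 rad/s, ee=0.2861 0.0309 0.3529 m, τ=-2.3516 -1.6339 N·m.
t=0.2500 s (step 25): q=0.6376 1.2542 rad, qdot=0.9764 1.9612 rad/s, ee=0.2979 0.0334 0.3268 m, τ=-2.7677 -1.6540 N·m.
t=0.3000 s (step 30): q=0.6870 1.3520 rad, qdot=0.9964 1.9456 rad/s, ee=0.3076 0.0363 0.2997 m, τ=-3.0739 -1.6540 N·m.
t=0.3500 s (step 35): q=0.7370 1.4484 rad, qdot=1.0033 1.9085 rad/s, ee=0.3148 0.0394 0.2721 m, τ=-3.3099 -1.6339 N·m.
t=0.4000 s (step 40): q=0.7871 1.5425 rad, qdot=1.0015 1.8522 rad/s, ee=0.3196 0.0426 0.2446 m, τ=-3.4953 -1.5947 N·m.
t=0.4500 s (step 45): q=0.8370 1.6334 rad, qdot=0.9935 1.7797 rad/s, ee=0.3222 0.0458 0.2177 m, τ=-3.6404 -1.5382 N·m.
t=0.5000 s (step 50): q=0.8864 1.7203 rad, qdot=0.9805 1.6945 rad/s, ee=0.3226 0.0492 0.1917 m, τ=-3.7521 -1.4669 N·m.
t=0.5500 s (step 55): q=0.9350 1.8028 rad, qdot=0.9633 1.6003 rad/s, ee=0.3213 0.0525 0.1669 m, τ=-3.8356 -1.3839 N·m.
t=0.6000 s (step 60): q=0.9827 1.8803 rad, qdot=0.9426 1.5005 rad/s, ee=0.3185 0.0558 0.1435 m, τ=-3.8957 -1.2924 N·m.
t=0.6500 s (step 65): q=1.0292 1.9528 rad, qdot=0.9188 1.3984 rad/s, ee=0.3146 0.0590 0.1216 m, τ=-3.9368 -1.1953 N·m.
t=0.7000 s (step 70): q=1.0745 2.0202 rad, qdot=0.8925 1.2965 rad/s, ee=0.3098 0.0620 0.1012 m, τ=-3.9627 -1.0956 N·m.
t=0.7500 s (step 75): q=1.1184 2.0825 rad, qdot=0.8641 1.1970 rad/s, ee=0.3044 0.0650 0.0824 m, τ=-3.9768 -0.9956 N·m.
t=0.8000 s (step 80): q=1.1609 2.1400 rad, qdot=0.8340 1.1014 rad/s, ee=0.2985 0.0677 0.0650 m, τ=-3.9820 -0.8973 N·m.
t=0.8500 s (step 85): q=1.2018 2.1928 rad, qdot=0.8023 1.0109 rad/s, ee=0.2924 0.0702 0.0491 m, τ=-3.9802 -0.8020 N·m.
t=0.9000 s (step 90): q=1.2411 2.2412 rad, qdot=0.7694 0.9261 rad/s, ee=0.2862 0.0725 0.0344 m, τ=-3.9733 -0.7110 N·m.
t=0.9500 s (step 95): q=1.2787 2.2856 rad, qdot=0.7355 0.8474 rad/s, ee=0.2800 0.0746 0.0210 m, τ=-3.9622 -0.6249 N·m.
t=1.0000 s (step 100): q=1.3146 2.3261 rad, qdot=0.7008 0.7748 rad/s, ee=0.2738 0.0765 0.0087 m, τ=-3.9479 -0.5441 N·m.
t=1.0500 s (step 105): q=1.3488 2.3632 rad, qdot=0.6656 0.7082 rad/s, ee=0.2678 0.0781 -0.0025 m, τ=-3.9310 -0.4687 N·m.
t=1.1000 s (step 110): q=1.3811 2.3971 rad, qdot=0.6301 0.6474 rad/s, ee=0.2620 0.0796 -0.0128 m, τ=-3.9120 -0.3988 N·m.
t=1.1500 s (step 115): q=1.4118 2.4280 rad, qdot=0.5947 0.5921 rad/s, ee=0.2563 0.0808 -0.0222 m, τ=-3.8915 -0.3342 N·m.
t=1.2000 s (step 120): q=1.4406 2.4564 rad, qdot=0.5595 0.5417 rad/s, ee=0.2509 0.0819 -0.0307 m, τ=-3.8696 -0.2748 N·m.
t=1.2500 s (step 125): q=1.4677 2.4823 rad, qdot=0.5250 0.4960 rad/s, ee=0.2457 0.0829 -0.0385 m, τ=-3.8469 -0.2202 N·m.
t=1.3000 s (step 130): q=1.4931 2.5061 rad, qdot=0.4914 0.4545 rad/s, ee=0.2408 0.0837 -0.0456 m, τ=-3.8236 -0.1703 N·m.
t=1.3500 s (step 135): q=1.5169 2.5279 rad, qdot=0.4587 0.4169 rad/s, ee=0.2361 0.0844 -0.0521 m, τ=-3.8001 -0.1246 N·m.
t=1.4000 s (step 140): q=1.5390 2.5478 rad, qdot=0.4273 0.3827 rad/s, ee=0.2317 0.0850 -0.0580 m, τ=-3.7766 -0.0829 N·m.
t=1.4500 s (step 145): q=1.5596 2.5662 rad, qdot=0.3972 0.3516 rad/s, ee=0.2275 0.0855 -0.0633 m, τ=-3.7533 -0.0449 N·m.
t=1.5000 s (step 150): q=1.5788 2.5831 rad, qdot=0.3685 0.3234 rad/s, ee=0.2236 0.0859 -0.0682 m, τ=-3.7304 -0.0103 N·m.
t=1.5100 s (step 151): q=1.5824 2.5863 rad, qdot=0.3630 0.3181 rad/s, ee=0.2229 0.0860 -0.0691 m.


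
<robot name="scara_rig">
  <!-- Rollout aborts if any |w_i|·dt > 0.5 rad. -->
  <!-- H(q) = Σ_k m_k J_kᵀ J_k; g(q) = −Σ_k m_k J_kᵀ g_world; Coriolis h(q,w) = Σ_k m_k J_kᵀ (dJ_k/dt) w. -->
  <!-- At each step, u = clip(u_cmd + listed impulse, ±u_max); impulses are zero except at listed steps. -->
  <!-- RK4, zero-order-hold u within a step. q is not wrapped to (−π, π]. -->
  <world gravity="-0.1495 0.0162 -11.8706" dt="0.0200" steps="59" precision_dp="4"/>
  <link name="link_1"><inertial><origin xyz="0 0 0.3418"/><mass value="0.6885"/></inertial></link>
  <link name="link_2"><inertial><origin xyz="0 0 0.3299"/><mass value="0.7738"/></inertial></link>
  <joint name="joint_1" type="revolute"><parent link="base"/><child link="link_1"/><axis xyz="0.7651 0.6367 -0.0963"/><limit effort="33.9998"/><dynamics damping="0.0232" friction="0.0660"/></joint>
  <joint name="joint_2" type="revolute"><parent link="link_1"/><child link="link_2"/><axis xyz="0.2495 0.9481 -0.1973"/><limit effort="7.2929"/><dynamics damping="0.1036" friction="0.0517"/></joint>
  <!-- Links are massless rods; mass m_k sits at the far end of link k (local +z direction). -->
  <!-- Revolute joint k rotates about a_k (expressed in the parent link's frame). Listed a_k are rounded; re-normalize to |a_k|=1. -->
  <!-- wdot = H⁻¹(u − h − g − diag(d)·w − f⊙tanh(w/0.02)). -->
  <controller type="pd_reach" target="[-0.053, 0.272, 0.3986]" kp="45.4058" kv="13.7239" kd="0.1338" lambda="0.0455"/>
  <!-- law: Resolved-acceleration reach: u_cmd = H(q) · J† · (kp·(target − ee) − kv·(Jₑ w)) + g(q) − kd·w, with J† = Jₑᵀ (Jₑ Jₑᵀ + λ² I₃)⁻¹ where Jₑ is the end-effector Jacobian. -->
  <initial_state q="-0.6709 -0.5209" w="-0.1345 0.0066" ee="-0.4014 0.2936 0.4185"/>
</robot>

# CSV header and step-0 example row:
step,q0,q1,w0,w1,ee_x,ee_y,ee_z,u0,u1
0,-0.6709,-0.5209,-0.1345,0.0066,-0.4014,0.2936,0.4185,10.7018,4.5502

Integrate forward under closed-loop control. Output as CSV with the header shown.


step,q0,q1,w0,w1,ee_x,ee_y,ee_z,u0,u1
1,-0.6723,-0.5173,-0.0038,0.3533,-0.4011,0.2943,0.4187,9.4359,3.9146
2,-0.6714,-0.5078,0.0873,0.5928,-0.3991,0.2948,0.4215,8.4785,3.4554
3,-0.6691,-0.4943,0.1503,0.7576,-0.3958,0.2952,0.4260,7.7355,3.1185
4,-0.6657,-0.4780,0.1896,0.8744,-0.3916,0.2955,0.4316,7.1559,2.8671
5,-0.6617,-0.4596,0.2092,0.9610,-0.3867,0.2956,0.4379,6.7037,2.6761
6,-0.6575,-0.4398,0.2130,1.0283,-0.3813,0.2957,0.4447,6.3510,2.5280
7,-0.6533,-0.4187,0.2045,1.0829,-0.3755,0.2958,0.4516,6.0759,2.4106
8,-0.6494,-0.3966,0.1868,1.1290,-0.3695,0.2958,0.4586,5.8613,2.3154
9,-0.6459,-0.3736,0.1623,1.1695,-0.3633,0.2959,0.4655,5.6941,2.2361
10,-0.6429,-0.3498,0.1330,1.2059,-0.3569,0.2961,0.4722,5.5640,2.1682
11,-0.6406,-0.3254,0.1004,1.2397,-0.3505,0.2964,0.4787,5.4628,2.1085
12,-0.6389,-0.3003,0.0656,1.2714,-0.3440,0.2968,0.4849,5.3845,2.0545
13,-0.6380,-0.2746,0.0298,1.3015,-0.3374,0.2973,0.4907,5.3236,2.0045
14,-0.6377,-0.2483,-0.0036,1.3259,-0.3309,0.2979,0.4963,5.2679,1.9576
15,-0.6381,-0.2217,-0.0309,1.3399,-0.3243,0.2986,0.5015,5.2038,1.9128
16,-0.6390,-0.1948,-0.0589,1.3553,-0.3177,0.2994,0.5065,5.1489,1.8680
17,-0.6404,-0.1675,-0.0888,1.3743,-0.3112,0.3002,0.5111,5.1070,1.8227
18,-0.6425,-0.1398,-0.1199,1.3957,-0.3046,0.3011,0.5154,5.0756,1.7772
19,-0.6452,-0.1117,-0.1514,1.4185,-0.2980,0.3022,0.5193,5.0527,1.7315
20,-0.6485,-0.0832,-0.1829,1.4421,-0.2915,0.3033,0.5229,5.0364,1.6856
21,-0.6525,-0.0541,-0.2141,1.4660,-0.2850,0.3045,0.5262,5.0253,1.6393
22,-0.6571,-0.0246,-0.2447,1.4899,-0.2784,0.3058,0.5292,5.0185,1.5927
23,-0.6623,0.0054,-0.2745,1.5136,-0.2719,0.3072,0.5319,5.0151,1.5455
24,-0.6680,0.0359,-0.3035,1.5369,-0.2654,0.3086,0.5342,5.0145,1.4979
25,-0.6744,0.0668,-0.3316,1.5597,-0.2589,0.3101,0.5362,5.0162,1.4497
26,-0.6813,0.0982,-0.3588,1.5817,-0.2524,0.3117,0.5379,5.0197,1.4008
27,-0.6887,0.1300,-0.3849,1.6028,-0.2459,0.3132,0.5392,5.0248,1.3515
28,-0.6966,0.1622,-0.4099,1.6228,-0.2395,0.3148,0.5403,5.0313,1.3015
29,-0.7050,0.1948,-0.4337,1.6415,-0.2330,0.3164,0.5410,5.0388,1.2511
30,-0.7139,0.2277,-0.4563,1.6587,-0.2266,0.3180,0.5414,5.0472,1.2002
31,-0.7232,0.2610,-0.4777,1.6741,-0.2202,0.3196,0.5415,5.0565,1.1489
32,-0.7330,0.2946,-0.4977,1.6876,-0.2139,0.3211,0.5413,5.0664,1.0973
33,-0.7431,0.3284,-0.5164,1.6989,-0.2076,0.3225,0.5408,5.0769,1.0455
34,-0.7536,0.3624,-0.5335,1.7078,-0.2013,0.3239,0.5400,5.0878,0.9935
35,-0.7644,0.3966,-0.5490,1.7140,-0.1952,0.3252,0.5390,5.0991,0.9416
36,-0.7755,0.4308,-0.5629,1.7173,-0.1891,0.3265,0.5376,5.1106,0.8897
37,-0.7869,0.4651,-0.5751,1.7176,-0.1831,0.3276,0.5360,5.1222,0.8379
38,-0.7985,0.4994,-0.5854,1.7147,-0.1771,0.3286,0.5342,5.1337,0.7865
39,-0.8102,0.5336,-0.5939,1.7085,-0.1713,0.3295,0.5321,5.1451,0.7355
40,-0.8222,0.5676,-0.6005,1.6988,-0.1657,0.3302,0.5298,5.1562,0.6850
41,-0.8342,0.6014,-0.6051,1.6856,-0.1601,0.3308,0.5273,5.1669,0.6352
42,-0.8463,0.6349,-0.6077,1.6690,-0.1547,0.3313,0.5246,5.1769,0.5861
43,-0.8585,0.6681,-0.6084,1.6490,-0.1495,0.3316,0.5218,5.1863,0.5378
44,-0.8706,0.7008,-0.6072,1.6256,-0.1444,0.3318,0.5188,5.1947,0.4905
45,-0.8827,0.7330,-0.6040,1.5991,-0.1394,0.3318,0.5157,5.2021,0.4442
46,-0.8947,0.7646,-0.5991,1.5696,-0.1347,0.3317,0.5125,5.2083,0.3990
47,-0.9066,0.7957,-0.5924,1.5374,-0.1301,0.3315,0.5092,5.2133,0.3550
48,-0.9184,0.8260,-0.5841,1.5027,-0.1258,0.3311,0.5059,5.2171,0.3123
49,-0.9300,0.8557,-0.5743,1.4658,-0.1216,0.3306,0.5025,5.2194,0.2708
50,-0.9413,0.8846,-0.5631,1.4270,-0.1175,0.3300,0.4990,5.2204,0.2307
51,-0.9524,0.9127,-0.5507,1.3866,-0.1137,0.3293,0.4956,5.2199,0.1919
52,-0.9633,0.9399,-0.5372,1.3449,-0.1101,0.3285,0.4922,5.2181,0.1545
53,-0.9739,0.9664,-0.5229,1.3022,-0.1066,0.3276,0.4888,5.2150,0.1186
54,-0.9842,0.9920,-0.5077,1.2588,-0.1033,0.3266,0.4854,5.2107,0.0840
55,-0.9942,1.0167,-0.4919,1.2149,-0.1002,0.3256,0.4821,5.2052,0.0509
56,-1.0039,1.0405,-0.4757,1.1710,-0.0973,0.3245,0.4789,5.1986,0.0192
57,-1.0132,1.0635,-0.4591,1.1270,-0.0945,0.3233,0.4757,5.1910,-0.0112
58,-1.0222,1.0856,-0.4424,1.0834,-0.0919,0.3222,0.4726,5.1827,-0.0401
59,-1.0309,1.1068,-0.4255,1.0402,-0.0894,0.3209,0.4695,,
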